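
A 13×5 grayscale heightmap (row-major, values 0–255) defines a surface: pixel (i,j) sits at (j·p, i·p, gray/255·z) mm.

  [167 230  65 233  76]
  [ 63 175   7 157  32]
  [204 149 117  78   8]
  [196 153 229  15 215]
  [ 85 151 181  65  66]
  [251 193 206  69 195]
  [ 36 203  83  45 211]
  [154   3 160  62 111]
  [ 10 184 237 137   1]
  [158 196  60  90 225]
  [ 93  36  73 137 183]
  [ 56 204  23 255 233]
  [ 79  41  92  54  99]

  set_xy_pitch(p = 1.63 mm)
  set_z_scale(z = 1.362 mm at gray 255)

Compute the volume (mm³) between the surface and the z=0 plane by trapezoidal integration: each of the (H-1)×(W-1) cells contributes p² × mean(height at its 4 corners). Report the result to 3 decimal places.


84.986

height_mm = gray/255 × 1.362; cell vol = 1.63² × mean(4 corners)
unit = 1.63² × 1.362 / (4×255) = 0.00354774 mm³ per gray-sum
row 0: Σ corner-gray over 4 cells = 2072  → 7.3509
row 1: Σ corner-gray over 4 cells = 1673  → 5.9354
row 2: Σ corner-gray over 4 cells = 2105  → 7.4680
row 3: Σ corner-gray over 4 cells = 2150  → 7.6276
row 4: Σ corner-gray over 4 cells = 2327  → 8.2556
row 5: Σ corner-gray over 4 cells = 2291  → 8.1279
row 6: Σ corner-gray over 4 cells = 1624  → 5.7615
row 7: Σ corner-gray over 4 cells = 1842  → 6.5349
row 8: Σ corner-gray over 4 cells = 2202  → 7.8121
row 9: Σ corner-gray over 4 cells = 1843  → 6.5385
row 10: Σ corner-gray over 4 cells = 2021  → 7.1700
row 11: Σ corner-gray over 4 cells = 1805  → 6.4037
Σ rows: total corner-gray = 23955  → 84.9862 mm³


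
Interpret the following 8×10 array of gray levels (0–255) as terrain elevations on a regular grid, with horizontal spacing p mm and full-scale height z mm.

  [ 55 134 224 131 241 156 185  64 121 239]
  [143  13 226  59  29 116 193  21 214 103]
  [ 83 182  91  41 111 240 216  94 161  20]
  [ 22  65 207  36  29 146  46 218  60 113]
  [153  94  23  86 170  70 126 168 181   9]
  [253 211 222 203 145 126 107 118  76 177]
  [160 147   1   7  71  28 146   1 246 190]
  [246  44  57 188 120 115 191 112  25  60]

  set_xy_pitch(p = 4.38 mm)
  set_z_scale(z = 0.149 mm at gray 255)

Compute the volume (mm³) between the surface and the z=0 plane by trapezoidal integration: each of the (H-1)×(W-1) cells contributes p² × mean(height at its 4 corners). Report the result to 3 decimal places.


height_mm = gray/255 × 0.149; cell vol = 4.38² × mean(4 corners)
unit = 4.38² × 0.149 / (4×255) = 0.00280243 mm³ per gray-sum
row 0: Σ corner-gray over 9 cells = 4794  → 13.4348
row 1: Σ corner-gray over 9 cells = 4363  → 12.2270
row 2: Σ corner-gray over 9 cells = 4124  → 11.5572
row 3: Σ corner-gray over 9 cells = 3747  → 10.5007
row 4: Σ corner-gray over 9 cells = 4844  → 13.5750
row 5: Σ corner-gray over 9 cells = 4490  → 12.5829
row 6: Σ corner-gray over 9 cells = 3654  → 10.2401
Σ rows: total corner-gray = 30016  → 84.1177 mm³

84.118


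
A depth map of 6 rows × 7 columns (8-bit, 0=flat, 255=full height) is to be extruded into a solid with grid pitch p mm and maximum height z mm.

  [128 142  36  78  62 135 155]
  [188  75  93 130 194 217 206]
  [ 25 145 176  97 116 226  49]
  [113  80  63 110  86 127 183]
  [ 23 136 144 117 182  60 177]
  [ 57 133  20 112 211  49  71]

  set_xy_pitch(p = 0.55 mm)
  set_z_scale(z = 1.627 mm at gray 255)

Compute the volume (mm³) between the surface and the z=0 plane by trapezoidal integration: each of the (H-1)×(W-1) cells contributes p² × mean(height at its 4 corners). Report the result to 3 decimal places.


7.040

height_mm = gray/255 × 1.627; cell vol = 0.55² × mean(4 corners)
unit = 0.55² × 1.627 / (4×255) = 0.000482517 mm³ per gray-sum
row 0: Σ corner-gray over 6 cells = 3001  → 1.4480
row 1: Σ corner-gray over 6 cells = 3406  → 1.6435
row 2: Σ corner-gray over 6 cells = 2822  → 1.3617
row 3: Σ corner-gray over 6 cells = 2706  → 1.3057
row 4: Σ corner-gray over 6 cells = 2656  → 1.2816
Σ rows: total corner-gray = 14591  → 7.0404 mm³


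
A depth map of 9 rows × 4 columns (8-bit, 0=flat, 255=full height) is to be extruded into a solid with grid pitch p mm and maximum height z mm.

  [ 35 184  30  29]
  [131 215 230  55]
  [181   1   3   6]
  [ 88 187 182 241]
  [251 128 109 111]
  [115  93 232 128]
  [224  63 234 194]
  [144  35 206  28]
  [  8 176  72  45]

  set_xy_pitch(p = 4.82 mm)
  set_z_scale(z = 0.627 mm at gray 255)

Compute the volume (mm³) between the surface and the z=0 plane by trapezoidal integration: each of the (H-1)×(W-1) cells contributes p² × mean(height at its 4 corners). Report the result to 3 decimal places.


178.614

height_mm = gray/255 × 0.627; cell vol = 4.82² × mean(4 corners)
unit = 4.82² × 0.627 / (4×255) = 0.0142811 mm³ per gray-sum
row 0: Σ corner-gray over 3 cells = 1568  → 22.3928
row 1: Σ corner-gray over 3 cells = 1271  → 18.1513
row 2: Σ corner-gray over 3 cells = 1262  → 18.0227
row 3: Σ corner-gray over 3 cells = 1903  → 27.1769
row 4: Σ corner-gray over 3 cells = 1729  → 24.6920
row 5: Σ corner-gray over 3 cells = 1905  → 27.2055
row 6: Σ corner-gray over 3 cells = 1666  → 23.7923
row 7: Σ corner-gray over 3 cells = 1203  → 17.1802
Σ rows: total corner-gray = 12507  → 178.6136 mm³


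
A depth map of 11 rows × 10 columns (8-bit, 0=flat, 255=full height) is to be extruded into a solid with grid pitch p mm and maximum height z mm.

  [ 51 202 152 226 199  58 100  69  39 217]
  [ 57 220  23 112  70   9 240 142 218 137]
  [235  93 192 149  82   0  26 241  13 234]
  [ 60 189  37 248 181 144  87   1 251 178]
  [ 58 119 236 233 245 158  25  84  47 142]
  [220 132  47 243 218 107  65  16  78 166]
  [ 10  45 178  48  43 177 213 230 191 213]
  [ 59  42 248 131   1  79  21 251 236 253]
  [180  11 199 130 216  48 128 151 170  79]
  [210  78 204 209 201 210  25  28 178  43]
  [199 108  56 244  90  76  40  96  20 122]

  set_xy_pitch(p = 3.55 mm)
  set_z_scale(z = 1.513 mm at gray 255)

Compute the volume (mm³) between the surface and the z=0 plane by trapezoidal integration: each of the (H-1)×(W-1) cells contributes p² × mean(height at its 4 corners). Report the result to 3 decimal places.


870.585

height_mm = gray/255 × 1.513; cell vol = 3.55² × mean(4 corners)
unit = 3.55² × 1.513 / (4×255) = 0.0186937 mm³ per gray-sum
row 0: Σ corner-gray over 9 cells = 4620  → 86.3649
row 1: Σ corner-gray over 9 cells = 4323  → 80.8129
row 2: Σ corner-gray over 9 cells = 4575  → 85.5237
row 3: Σ corner-gray over 9 cells = 5008  → 93.6181
row 4: Σ corner-gray over 9 cells = 4692  → 87.7109
row 5: Σ corner-gray over 9 cells = 4671  → 87.3183
row 6: Σ corner-gray over 9 cells = 4803  → 89.7859
row 7: Σ corner-gray over 9 cells = 4695  → 87.7670
row 8: Σ corner-gray over 9 cells = 4884  → 91.3001
row 9: Σ corner-gray over 9 cells = 4300  → 80.3829
Σ rows: total corner-gray = 46571  → 870.5847 mm³


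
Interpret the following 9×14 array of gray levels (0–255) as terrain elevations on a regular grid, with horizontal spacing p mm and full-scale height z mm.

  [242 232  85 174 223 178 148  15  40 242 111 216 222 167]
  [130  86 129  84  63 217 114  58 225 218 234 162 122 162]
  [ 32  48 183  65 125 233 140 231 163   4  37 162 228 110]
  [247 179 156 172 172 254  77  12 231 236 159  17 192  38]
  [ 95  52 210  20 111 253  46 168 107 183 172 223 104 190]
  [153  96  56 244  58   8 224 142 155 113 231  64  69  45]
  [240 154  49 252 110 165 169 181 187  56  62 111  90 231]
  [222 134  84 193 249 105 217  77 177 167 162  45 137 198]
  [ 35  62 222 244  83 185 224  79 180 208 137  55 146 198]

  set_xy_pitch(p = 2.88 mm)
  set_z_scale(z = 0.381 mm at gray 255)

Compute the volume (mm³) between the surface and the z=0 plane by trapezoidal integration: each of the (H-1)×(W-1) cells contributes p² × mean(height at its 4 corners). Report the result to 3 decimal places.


182.081

height_mm = gray/255 × 0.381; cell vol = 2.88² × mean(4 corners)
unit = 2.88² × 0.381 / (4×255) = 0.0030982 mm³ per gray-sum
row 0: Σ corner-gray over 13 cells = 7897  → 24.4665
row 1: Σ corner-gray over 13 cells = 7096  → 21.9848
row 2: Σ corner-gray over 13 cells = 7379  → 22.8616
row 3: Σ corner-gray over 13 cells = 7582  → 23.4906
row 4: Σ corner-gray over 13 cells = 6701  → 20.7611
row 5: Σ corner-gray over 13 cells = 6761  → 20.9469
row 6: Σ corner-gray over 13 cells = 7557  → 23.4131
row 7: Σ corner-gray over 13 cells = 7797  → 24.1567
Σ rows: total corner-gray = 58770  → 182.0814 mm³


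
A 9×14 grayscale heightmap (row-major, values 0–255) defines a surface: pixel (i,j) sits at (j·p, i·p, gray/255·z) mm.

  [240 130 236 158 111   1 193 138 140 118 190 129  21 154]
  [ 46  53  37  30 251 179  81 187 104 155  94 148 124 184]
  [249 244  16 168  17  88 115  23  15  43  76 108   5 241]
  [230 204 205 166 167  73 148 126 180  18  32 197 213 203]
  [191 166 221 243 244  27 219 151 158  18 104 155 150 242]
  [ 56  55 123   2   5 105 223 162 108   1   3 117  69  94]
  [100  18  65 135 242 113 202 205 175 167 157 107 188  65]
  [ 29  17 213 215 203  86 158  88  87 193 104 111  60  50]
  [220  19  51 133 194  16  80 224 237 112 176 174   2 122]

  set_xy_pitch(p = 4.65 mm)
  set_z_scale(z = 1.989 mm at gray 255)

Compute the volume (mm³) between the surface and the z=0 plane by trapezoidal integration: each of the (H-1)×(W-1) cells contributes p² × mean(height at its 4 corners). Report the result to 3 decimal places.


2174.560

height_mm = gray/255 × 1.989; cell vol = 4.65² × mean(4 corners)
unit = 4.65² × 1.989 / (4×255) = 0.0421639 mm³ per gray-sum
row 0: Σ corner-gray over 13 cells = 6640  → 279.9681
row 1: Σ corner-gray over 13 cells = 5442  → 229.4558
row 2: Σ corner-gray over 13 cells = 6217  → 262.1328
row 3: Σ corner-gray over 13 cells = 8036  → 338.8289
row 4: Σ corner-gray over 13 cells = 6241  → 263.1447
row 5: Σ corner-gray over 13 cells = 5809  → 244.9299
row 6: Σ corner-gray over 13 cells = 6862  → 289.3285
row 7: Σ corner-gray over 13 cells = 6327  → 266.7708
Σ rows: total corner-gray = 51574  → 2174.5597 mm³


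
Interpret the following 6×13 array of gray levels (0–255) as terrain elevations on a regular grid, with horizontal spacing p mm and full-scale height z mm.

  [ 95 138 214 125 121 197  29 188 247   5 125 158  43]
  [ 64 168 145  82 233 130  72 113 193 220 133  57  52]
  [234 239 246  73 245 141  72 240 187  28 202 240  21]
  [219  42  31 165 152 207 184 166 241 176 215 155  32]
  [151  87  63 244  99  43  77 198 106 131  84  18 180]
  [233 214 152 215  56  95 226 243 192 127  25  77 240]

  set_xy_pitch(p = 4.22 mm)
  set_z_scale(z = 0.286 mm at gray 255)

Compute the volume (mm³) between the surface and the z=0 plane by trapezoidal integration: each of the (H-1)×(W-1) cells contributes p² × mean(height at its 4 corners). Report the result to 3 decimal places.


170.907

height_mm = gray/255 × 0.286; cell vol = 4.22² × mean(4 corners)
unit = 4.22² × 0.286 / (4×255) = 0.00499334 mm³ per gray-sum
row 0: Σ corner-gray over 12 cells = 6440  → 32.1571
row 1: Σ corner-gray over 12 cells = 7289  → 36.3964
row 2: Σ corner-gray over 12 cells = 7800  → 38.9480
row 3: Σ corner-gray over 12 cells = 6350  → 31.7077
row 4: Σ corner-gray over 12 cells = 6348  → 31.6977
Σ rows: total corner-gray = 34227  → 170.9069 mm³


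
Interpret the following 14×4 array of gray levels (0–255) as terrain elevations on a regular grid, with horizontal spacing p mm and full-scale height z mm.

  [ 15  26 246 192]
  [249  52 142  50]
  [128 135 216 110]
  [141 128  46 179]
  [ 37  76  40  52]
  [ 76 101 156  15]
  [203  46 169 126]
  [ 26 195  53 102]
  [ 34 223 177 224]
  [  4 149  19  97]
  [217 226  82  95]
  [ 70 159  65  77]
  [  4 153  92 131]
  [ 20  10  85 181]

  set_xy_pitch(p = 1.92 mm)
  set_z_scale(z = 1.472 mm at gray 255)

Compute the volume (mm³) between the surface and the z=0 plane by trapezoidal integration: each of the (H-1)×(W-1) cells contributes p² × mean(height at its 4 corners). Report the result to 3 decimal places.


height_mm = gray/255 × 1.472; cell vol = 1.92² × mean(4 corners)
unit = 1.92² × 1.472 / (4×255) = 0.00531998 mm³ per gray-sum
row 0: Σ corner-gray over 3 cells = 1438  → 7.6501
row 1: Σ corner-gray over 3 cells = 1627  → 8.6556
row 2: Σ corner-gray over 3 cells = 1608  → 8.5545
row 3: Σ corner-gray over 3 cells = 989  → 5.2615
row 4: Σ corner-gray over 3 cells = 926  → 4.9263
row 5: Σ corner-gray over 3 cells = 1364  → 7.2565
row 6: Σ corner-gray over 3 cells = 1383  → 7.3575
row 7: Σ corner-gray over 3 cells = 1682  → 8.9482
row 8: Σ corner-gray over 3 cells = 1495  → 7.9534
row 9: Σ corner-gray over 3 cells = 1365  → 7.2618
row 10: Σ corner-gray over 3 cells = 1523  → 8.1023
row 11: Σ corner-gray over 3 cells = 1220  → 6.4904
row 12: Σ corner-gray over 3 cells = 1016  → 5.4051
Σ rows: total corner-gray = 17636  → 93.8232 mm³

93.823


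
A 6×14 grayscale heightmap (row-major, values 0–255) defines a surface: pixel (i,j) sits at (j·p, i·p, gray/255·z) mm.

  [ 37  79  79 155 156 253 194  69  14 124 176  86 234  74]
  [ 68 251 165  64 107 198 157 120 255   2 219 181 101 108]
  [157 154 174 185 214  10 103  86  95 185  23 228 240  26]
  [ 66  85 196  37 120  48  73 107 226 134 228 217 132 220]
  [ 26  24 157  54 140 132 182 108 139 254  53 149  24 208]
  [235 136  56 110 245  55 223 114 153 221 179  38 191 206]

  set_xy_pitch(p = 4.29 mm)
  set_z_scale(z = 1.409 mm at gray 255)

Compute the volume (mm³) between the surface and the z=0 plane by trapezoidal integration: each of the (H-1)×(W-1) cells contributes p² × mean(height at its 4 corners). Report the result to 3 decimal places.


height_mm = gray/255 × 1.409; cell vol = 4.29² × mean(4 corners)
unit = 4.29² × 1.409 / (4×255) = 0.0254229 mm³ per gray-sum
row 0: Σ corner-gray over 13 cells = 7165  → 182.1552
row 1: Σ corner-gray over 13 cells = 7393  → 187.9516
row 2: Σ corner-gray over 13 cells = 7069  → 179.7146
row 3: Σ corner-gray over 13 cells = 6558  → 166.7235
row 4: Σ corner-gray over 13 cells = 6949  → 176.6639
Σ rows: total corner-gray = 35134  → 893.2088 mm³

893.209


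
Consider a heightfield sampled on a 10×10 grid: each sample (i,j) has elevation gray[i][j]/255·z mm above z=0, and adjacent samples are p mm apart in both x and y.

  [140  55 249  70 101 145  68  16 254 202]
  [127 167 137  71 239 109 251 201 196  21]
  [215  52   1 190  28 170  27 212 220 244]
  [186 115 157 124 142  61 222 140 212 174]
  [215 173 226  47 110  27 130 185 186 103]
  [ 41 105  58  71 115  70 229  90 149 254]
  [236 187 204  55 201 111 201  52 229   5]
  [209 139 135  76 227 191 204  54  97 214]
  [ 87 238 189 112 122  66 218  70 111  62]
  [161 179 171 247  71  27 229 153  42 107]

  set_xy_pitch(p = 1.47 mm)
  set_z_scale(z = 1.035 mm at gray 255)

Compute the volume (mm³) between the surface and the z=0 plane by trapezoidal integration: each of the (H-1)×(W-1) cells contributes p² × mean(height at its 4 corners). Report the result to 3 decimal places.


99.034

height_mm = gray/255 × 1.035; cell vol = 1.47² × mean(4 corners)
unit = 1.47² × 1.035 / (4×255) = 0.00219268 mm³ per gray-sum
row 0: Σ corner-gray over 9 cells = 5148  → 11.2879
row 1: Σ corner-gray over 9 cells = 5149  → 11.2901
row 2: Σ corner-gray over 9 cells = 4965  → 10.8866
row 3: Σ corner-gray over 9 cells = 5192  → 11.3844
row 4: Σ corner-gray over 9 cells = 4555  → 9.9876
row 5: Σ corner-gray over 9 cells = 4790  → 10.5029
row 6: Σ corner-gray over 9 cells = 5390  → 11.8185
row 7: Σ corner-gray over 9 cells = 5070  → 11.1169
row 8: Σ corner-gray over 9 cells = 4907  → 10.7595
Σ rows: total corner-gray = 45166  → 99.0345 mm³


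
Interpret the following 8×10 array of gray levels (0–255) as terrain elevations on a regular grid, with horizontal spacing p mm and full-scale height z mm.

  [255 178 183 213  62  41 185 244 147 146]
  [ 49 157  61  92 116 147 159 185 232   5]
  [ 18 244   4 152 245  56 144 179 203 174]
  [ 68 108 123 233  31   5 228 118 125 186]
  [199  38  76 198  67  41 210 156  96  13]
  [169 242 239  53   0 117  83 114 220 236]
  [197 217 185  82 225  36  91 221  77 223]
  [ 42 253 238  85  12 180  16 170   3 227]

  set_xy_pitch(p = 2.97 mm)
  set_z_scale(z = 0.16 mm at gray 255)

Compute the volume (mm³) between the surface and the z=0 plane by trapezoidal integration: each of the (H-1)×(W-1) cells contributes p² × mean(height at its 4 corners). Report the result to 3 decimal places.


height_mm = gray/255 × 0.16; cell vol = 2.97² × mean(4 corners)
unit = 2.97² × 0.16 / (4×255) = 0.00138367 mm³ per gray-sum
row 0: Σ corner-gray over 9 cells = 5259  → 7.2767
row 1: Σ corner-gray over 9 cells = 4998  → 6.9156
row 2: Σ corner-gray over 9 cells = 4842  → 6.6997
row 3: Σ corner-gray over 9 cells = 4172  → 5.7727
row 4: Σ corner-gray over 9 cells = 4517  → 6.2500
row 5: Σ corner-gray over 9 cells = 5229  → 7.2352
row 6: Σ corner-gray over 9 cells = 4871  → 6.7399
Σ rows: total corner-gray = 33888  → 46.8898 mm³

46.890


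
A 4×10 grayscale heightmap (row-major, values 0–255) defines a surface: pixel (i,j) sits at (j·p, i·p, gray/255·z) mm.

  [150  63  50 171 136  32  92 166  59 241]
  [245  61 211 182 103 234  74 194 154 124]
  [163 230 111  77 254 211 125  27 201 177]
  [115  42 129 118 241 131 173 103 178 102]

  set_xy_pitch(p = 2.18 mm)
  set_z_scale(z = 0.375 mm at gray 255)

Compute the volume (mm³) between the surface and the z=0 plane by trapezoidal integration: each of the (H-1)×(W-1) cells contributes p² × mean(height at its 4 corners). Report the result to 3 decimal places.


27.239

height_mm = gray/255 × 0.375; cell vol = 2.18² × mean(4 corners)
unit = 2.18² × 0.375 / (4×255) = 0.00174721 mm³ per gray-sum
row 0: Σ corner-gray over 9 cells = 4724  → 8.2538
row 1: Σ corner-gray over 9 cells = 5607  → 9.7966
row 2: Σ corner-gray over 9 cells = 5259  → 9.1886
Σ rows: total corner-gray = 15590  → 27.2389 mm³


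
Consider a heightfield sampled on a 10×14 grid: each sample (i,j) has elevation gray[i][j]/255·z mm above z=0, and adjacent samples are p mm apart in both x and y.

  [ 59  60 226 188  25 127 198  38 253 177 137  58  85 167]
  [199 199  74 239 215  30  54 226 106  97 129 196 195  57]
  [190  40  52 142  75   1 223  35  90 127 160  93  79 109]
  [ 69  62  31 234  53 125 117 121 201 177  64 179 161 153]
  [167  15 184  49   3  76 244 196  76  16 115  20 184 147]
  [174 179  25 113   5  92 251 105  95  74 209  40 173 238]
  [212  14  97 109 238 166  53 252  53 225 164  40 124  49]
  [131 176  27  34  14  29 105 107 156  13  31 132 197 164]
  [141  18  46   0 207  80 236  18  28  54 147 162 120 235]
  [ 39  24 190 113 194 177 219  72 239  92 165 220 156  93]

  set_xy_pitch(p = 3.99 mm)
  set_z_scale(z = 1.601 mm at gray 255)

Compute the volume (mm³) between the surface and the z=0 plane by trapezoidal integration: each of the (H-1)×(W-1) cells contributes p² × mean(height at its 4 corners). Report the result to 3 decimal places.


1363.013

height_mm = gray/255 × 1.601; cell vol = 3.99² × mean(4 corners)
unit = 3.99² × 1.601 / (4×255) = 0.0249883 mm³ per gray-sum
row 0: Σ corner-gray over 13 cells = 7146  → 178.5665
row 1: Σ corner-gray over 13 cells = 6309  → 157.6513
row 2: Σ corner-gray over 13 cells = 5805  → 145.0572
row 3: Σ corner-gray over 13 cells = 5942  → 148.4806
row 4: Σ corner-gray over 13 cells = 5804  → 145.0322
row 5: Σ corner-gray over 13 cells = 6465  → 161.5494
row 6: Σ corner-gray over 13 cells = 5668  → 141.6338
row 7: Σ corner-gray over 13 cells = 4945  → 123.5672
row 8: Σ corner-gray over 13 cells = 6462  → 161.4745
Σ rows: total corner-gray = 54546  → 1363.0126 mm³


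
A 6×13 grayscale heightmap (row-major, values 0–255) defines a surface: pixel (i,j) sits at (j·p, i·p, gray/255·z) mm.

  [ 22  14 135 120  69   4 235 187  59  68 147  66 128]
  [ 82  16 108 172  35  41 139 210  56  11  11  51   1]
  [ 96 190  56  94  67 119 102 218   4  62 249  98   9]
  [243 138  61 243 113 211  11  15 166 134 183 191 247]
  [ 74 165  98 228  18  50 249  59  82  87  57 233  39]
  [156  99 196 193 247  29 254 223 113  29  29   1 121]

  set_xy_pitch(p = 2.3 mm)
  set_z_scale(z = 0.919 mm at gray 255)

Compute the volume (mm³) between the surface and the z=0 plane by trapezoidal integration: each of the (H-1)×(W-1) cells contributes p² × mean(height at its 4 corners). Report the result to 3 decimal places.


height_mm = gray/255 × 0.919; cell vol = 2.3² × mean(4 corners)
unit = 2.3² × 0.919 / (4×255) = 0.00476619 mm³ per gray-sum
row 0: Σ corner-gray over 12 cells = 4141  → 19.7368
row 1: Σ corner-gray over 12 cells = 4406  → 20.9998
row 2: Σ corner-gray over 12 cells = 6045  → 28.8116
row 3: Σ corner-gray over 12 cells = 6187  → 29.4884
row 4: Σ corner-gray over 12 cells = 5868  → 27.9680
Σ rows: total corner-gray = 26647  → 127.0046 mm³

127.005


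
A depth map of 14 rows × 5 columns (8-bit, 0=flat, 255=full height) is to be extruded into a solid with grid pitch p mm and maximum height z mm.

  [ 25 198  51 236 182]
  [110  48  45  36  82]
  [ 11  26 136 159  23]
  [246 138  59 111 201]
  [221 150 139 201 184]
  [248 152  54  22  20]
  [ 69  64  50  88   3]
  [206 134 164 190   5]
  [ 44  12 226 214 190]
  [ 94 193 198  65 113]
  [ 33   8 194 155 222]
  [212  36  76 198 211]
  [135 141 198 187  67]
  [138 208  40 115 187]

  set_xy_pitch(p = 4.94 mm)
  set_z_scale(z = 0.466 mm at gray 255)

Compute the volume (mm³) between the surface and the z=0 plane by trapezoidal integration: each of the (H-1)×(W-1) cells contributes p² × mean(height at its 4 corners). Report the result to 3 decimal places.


height_mm = gray/255 × 0.466; cell vol = 4.94² × mean(4 corners)
unit = 4.94² × 0.466 / (4×255) = 0.0111491 mm³ per gray-sum
row 0: Σ corner-gray over 4 cells = 1627  → 18.1396
row 1: Σ corner-gray over 4 cells = 1126  → 12.5539
row 2: Σ corner-gray over 4 cells = 1739  → 19.3883
row 3: Σ corner-gray over 4 cells = 2448  → 27.2930
row 4: Σ corner-gray over 4 cells = 2109  → 23.5134
row 5: Σ corner-gray over 4 cells = 1200  → 13.3789
row 6: Σ corner-gray over 4 cells = 1663  → 18.5409
row 7: Σ corner-gray over 4 cells = 2325  → 25.9216
row 8: Σ corner-gray over 4 cells = 2257  → 25.1635
row 9: Σ corner-gray over 4 cells = 2088  → 23.2793
row 10: Σ corner-gray over 4 cells = 2012  → 22.4320
row 11: Σ corner-gray over 4 cells = 2297  → 25.6095
row 12: Σ corner-gray over 4 cells = 2305  → 25.6987
Σ rows: total corner-gray = 25196  → 280.9126 mm³

280.913


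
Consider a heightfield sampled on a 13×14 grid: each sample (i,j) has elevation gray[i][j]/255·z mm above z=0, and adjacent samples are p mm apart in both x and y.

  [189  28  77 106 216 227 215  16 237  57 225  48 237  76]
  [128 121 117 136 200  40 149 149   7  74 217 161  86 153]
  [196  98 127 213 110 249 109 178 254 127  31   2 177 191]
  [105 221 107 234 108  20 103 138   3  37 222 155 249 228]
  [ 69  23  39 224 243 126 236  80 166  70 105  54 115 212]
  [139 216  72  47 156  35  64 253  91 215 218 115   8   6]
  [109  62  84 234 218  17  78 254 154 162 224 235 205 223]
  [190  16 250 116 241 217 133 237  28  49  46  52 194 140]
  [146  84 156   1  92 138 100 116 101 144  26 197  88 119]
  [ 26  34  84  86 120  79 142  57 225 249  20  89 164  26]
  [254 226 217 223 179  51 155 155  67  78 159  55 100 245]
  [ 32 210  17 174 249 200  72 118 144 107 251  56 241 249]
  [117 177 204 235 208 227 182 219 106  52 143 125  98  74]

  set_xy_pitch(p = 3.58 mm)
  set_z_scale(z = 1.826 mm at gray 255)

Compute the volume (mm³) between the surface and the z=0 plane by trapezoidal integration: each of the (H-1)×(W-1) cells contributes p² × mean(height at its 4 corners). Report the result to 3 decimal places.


1912.739

height_mm = gray/255 × 1.826; cell vol = 3.58² × mean(4 corners)
unit = 3.58² × 1.826 / (4×255) = 0.0229439 mm³ per gray-sum
row 0: Σ corner-gray over 13 cells = 6838  → 156.8902
row 1: Σ corner-gray over 13 cells = 6932  → 159.0469
row 2: Σ corner-gray over 13 cells = 7264  → 166.6643
row 3: Σ corner-gray over 13 cells = 6770  → 155.3300
row 4: Σ corner-gray over 13 cells = 6368  → 146.1066
row 5: Σ corner-gray over 13 cells = 7311  → 167.7426
row 6: Σ corner-gray over 13 cells = 7674  → 176.0713
row 7: Σ corner-gray over 13 cells = 6239  → 143.1468
row 8: Σ corner-gray over 13 cells = 5501  → 126.2142
row 9: Σ corner-gray over 13 cells = 6579  → 150.9477
row 10: Σ corner-gray over 13 cells = 7788  → 178.6869
row 11: Σ corner-gray over 13 cells = 8102  → 185.8912
Σ rows: total corner-gray = 83366  → 1912.7386 mm³


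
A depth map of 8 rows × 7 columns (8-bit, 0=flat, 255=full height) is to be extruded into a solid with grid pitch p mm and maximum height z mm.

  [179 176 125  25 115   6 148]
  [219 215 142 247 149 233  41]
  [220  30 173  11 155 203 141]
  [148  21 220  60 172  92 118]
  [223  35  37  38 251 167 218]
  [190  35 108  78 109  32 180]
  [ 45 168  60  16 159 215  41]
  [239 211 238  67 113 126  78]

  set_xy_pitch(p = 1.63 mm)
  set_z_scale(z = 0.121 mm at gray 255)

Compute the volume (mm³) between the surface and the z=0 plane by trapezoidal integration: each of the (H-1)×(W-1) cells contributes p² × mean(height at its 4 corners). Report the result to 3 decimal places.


6.663

height_mm = gray/255 × 0.121; cell vol = 1.63² × mean(4 corners)
unit = 1.63² × 0.121 / (4×255) = 0.000315181 mm³ per gray-sum
row 0: Σ corner-gray over 6 cells = 3453  → 1.0883
row 1: Σ corner-gray over 6 cells = 3737  → 1.1778
row 2: Σ corner-gray over 6 cells = 2901  → 0.9143
row 3: Σ corner-gray over 6 cells = 2893  → 0.9118
row 4: Σ corner-gray over 6 cells = 2591  → 0.8166
row 5: Σ corner-gray over 6 cells = 2416  → 0.7615
row 6: Σ corner-gray over 6 cells = 3149  → 0.9925
Σ rows: total corner-gray = 21140  → 6.6629 mm³


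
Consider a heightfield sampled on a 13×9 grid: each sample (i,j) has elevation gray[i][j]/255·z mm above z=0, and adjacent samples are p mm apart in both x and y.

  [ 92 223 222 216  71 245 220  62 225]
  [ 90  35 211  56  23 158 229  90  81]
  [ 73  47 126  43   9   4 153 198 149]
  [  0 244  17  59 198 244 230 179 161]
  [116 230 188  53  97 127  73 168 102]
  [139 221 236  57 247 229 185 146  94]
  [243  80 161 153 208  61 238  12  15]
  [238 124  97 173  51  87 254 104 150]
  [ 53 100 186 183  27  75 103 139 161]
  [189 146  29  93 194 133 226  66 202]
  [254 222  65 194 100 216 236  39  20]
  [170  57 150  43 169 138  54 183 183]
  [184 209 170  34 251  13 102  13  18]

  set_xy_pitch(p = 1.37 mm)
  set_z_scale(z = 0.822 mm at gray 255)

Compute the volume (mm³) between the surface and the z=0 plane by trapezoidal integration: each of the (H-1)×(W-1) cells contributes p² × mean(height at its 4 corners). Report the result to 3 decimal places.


height_mm = gray/255 × 0.822; cell vol = 1.37² × mean(4 corners)
unit = 1.37² × 0.822 / (4×255) = 0.00151256 mm³ per gray-sum
row 0: Σ corner-gray over 8 cells = 4610  → 6.9729
row 1: Σ corner-gray over 8 cells = 3157  → 4.7752
row 2: Σ corner-gray over 8 cells = 3885  → 5.8763
row 3: Σ corner-gray over 8 cells = 4593  → 6.9472
row 4: Σ corner-gray over 8 cells = 4965  → 7.5099
row 5: Σ corner-gray over 8 cells = 4959  → 7.5008
row 6: Σ corner-gray over 8 cells = 4252  → 6.4314
row 7: Σ corner-gray over 8 cells = 4008  → 6.0623
row 8: Σ corner-gray over 8 cells = 4005  → 6.0578
row 9: Σ corner-gray over 8 cells = 4583  → 6.9321
row 10: Σ corner-gray over 8 cells = 4359  → 6.5933
row 11: Σ corner-gray over 8 cells = 3727  → 5.6373
Σ rows: total corner-gray = 51103  → 77.2964 mm³

77.296


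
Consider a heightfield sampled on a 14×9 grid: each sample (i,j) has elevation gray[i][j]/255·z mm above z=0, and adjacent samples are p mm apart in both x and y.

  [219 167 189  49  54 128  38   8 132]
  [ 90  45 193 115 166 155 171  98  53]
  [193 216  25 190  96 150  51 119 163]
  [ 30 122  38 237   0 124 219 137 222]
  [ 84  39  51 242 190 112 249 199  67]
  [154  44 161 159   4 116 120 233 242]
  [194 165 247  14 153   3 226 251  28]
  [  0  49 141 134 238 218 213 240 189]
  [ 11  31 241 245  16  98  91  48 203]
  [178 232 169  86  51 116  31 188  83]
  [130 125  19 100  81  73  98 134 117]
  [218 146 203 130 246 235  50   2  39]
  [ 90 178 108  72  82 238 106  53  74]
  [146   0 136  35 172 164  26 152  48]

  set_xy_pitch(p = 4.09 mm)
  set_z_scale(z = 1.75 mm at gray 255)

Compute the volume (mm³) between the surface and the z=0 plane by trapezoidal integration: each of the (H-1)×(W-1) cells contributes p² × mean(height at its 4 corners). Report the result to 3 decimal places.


height_mm = gray/255 × 1.75; cell vol = 4.09² × mean(4 corners)
unit = 4.09² × 1.75 / (4×255) = 0.0287002 mm³ per gray-sum
row 0: Σ corner-gray over 8 cells = 3646  → 104.6408
row 1: Σ corner-gray over 8 cells = 4079  → 117.0680
row 2: Σ corner-gray over 8 cells = 4056  → 116.4079
row 3: Σ corner-gray over 8 cells = 4321  → 124.0134
row 4: Σ corner-gray over 8 cells = 4385  → 125.8503
row 5: Σ corner-gray over 8 cells = 4410  → 126.5678
row 6: Σ corner-gray over 8 cells = 4995  → 143.3574
row 7: Σ corner-gray over 8 cells = 4409  → 126.5391
row 8: Σ corner-gray over 8 cells = 3761  → 107.9413
row 9: Σ corner-gray over 8 cells = 3514  → 100.8524
row 10: Σ corner-gray over 8 cells = 3788  → 108.7162
row 11: Σ corner-gray over 8 cells = 4119  → 118.2160
row 12: Σ corner-gray over 8 cells = 3402  → 97.6380
Σ rows: total corner-gray = 52885  → 1517.8086 mm³

1517.809


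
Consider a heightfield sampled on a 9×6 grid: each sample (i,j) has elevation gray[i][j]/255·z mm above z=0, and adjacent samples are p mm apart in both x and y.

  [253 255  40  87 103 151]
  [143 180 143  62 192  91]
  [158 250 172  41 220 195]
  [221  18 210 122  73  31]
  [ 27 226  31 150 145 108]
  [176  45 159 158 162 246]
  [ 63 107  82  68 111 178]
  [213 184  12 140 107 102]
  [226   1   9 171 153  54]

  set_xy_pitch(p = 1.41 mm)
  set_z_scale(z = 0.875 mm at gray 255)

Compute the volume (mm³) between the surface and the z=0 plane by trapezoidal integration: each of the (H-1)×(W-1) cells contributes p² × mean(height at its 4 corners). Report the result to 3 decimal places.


height_mm = gray/255 × 0.875; cell vol = 1.41² × mean(4 corners)
unit = 1.41² × 0.875 / (4×255) = 0.00170548 mm³ per gray-sum
row 0: Σ corner-gray over 5 cells = 2762  → 4.7105
row 1: Σ corner-gray over 5 cells = 3107  → 5.2989
row 2: Σ corner-gray over 5 cells = 2817  → 4.8043
row 3: Σ corner-gray over 5 cells = 2337  → 3.9857
row 4: Σ corner-gray over 5 cells = 2709  → 4.6201
row 5: Σ corner-gray over 5 cells = 2447  → 4.1733
row 6: Σ corner-gray over 5 cells = 2178  → 3.7145
row 7: Σ corner-gray over 5 cells = 2149  → 3.6651
Σ rows: total corner-gray = 20506  → 34.9725 mm³

34.973


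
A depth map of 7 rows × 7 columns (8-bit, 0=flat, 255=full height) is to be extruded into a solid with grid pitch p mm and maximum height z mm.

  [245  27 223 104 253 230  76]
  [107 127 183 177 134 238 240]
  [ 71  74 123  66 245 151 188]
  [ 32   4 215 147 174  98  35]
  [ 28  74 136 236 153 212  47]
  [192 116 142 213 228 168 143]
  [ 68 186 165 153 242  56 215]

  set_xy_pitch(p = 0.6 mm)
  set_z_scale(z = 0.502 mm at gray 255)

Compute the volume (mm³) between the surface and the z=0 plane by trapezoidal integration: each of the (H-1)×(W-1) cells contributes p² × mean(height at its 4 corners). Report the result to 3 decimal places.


height_mm = gray/255 × 0.502; cell vol = 0.6² × mean(4 corners)
unit = 0.6² × 0.502 / (4×255) = 0.000177176 mm³ per gray-sum
row 0: Σ corner-gray over 6 cells = 4060  → 0.7193
row 1: Σ corner-gray over 6 cells = 3642  → 0.6453
row 2: Σ corner-gray over 6 cells = 2920  → 0.5174
row 3: Σ corner-gray over 6 cells = 3040  → 0.5386
row 4: Σ corner-gray over 6 cells = 3766  → 0.6672
row 5: Σ corner-gray over 6 cells = 3956  → 0.7009
Σ rows: total corner-gray = 21384  → 3.7887 mm³

3.789


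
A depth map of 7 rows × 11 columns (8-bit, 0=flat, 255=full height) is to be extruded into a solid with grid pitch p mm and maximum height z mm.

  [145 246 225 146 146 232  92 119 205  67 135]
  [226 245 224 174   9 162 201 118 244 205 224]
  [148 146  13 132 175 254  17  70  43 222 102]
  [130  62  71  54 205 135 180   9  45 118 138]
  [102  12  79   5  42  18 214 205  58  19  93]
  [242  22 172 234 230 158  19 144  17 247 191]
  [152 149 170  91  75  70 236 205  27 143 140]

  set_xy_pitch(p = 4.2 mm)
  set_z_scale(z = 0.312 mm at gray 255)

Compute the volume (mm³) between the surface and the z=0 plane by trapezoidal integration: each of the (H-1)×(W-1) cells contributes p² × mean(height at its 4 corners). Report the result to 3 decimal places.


165.995

height_mm = gray/255 × 0.312; cell vol = 4.2² × mean(4 corners)
unit = 4.2² × 0.312 / (4×255) = 0.00539576 mm³ per gray-sum
row 0: Σ corner-gray over 10 cells = 6850  → 36.9610
row 1: Σ corner-gray over 10 cells = 6008  → 32.4178
row 2: Σ corner-gray over 10 cells = 4420  → 23.8493
row 3: Σ corner-gray over 10 cells = 3525  → 19.0201
row 4: Σ corner-gray over 10 cells = 4418  → 23.8385
row 5: Σ corner-gray over 10 cells = 5543  → 29.9087
Σ rows: total corner-gray = 30764  → 165.9953 mm³


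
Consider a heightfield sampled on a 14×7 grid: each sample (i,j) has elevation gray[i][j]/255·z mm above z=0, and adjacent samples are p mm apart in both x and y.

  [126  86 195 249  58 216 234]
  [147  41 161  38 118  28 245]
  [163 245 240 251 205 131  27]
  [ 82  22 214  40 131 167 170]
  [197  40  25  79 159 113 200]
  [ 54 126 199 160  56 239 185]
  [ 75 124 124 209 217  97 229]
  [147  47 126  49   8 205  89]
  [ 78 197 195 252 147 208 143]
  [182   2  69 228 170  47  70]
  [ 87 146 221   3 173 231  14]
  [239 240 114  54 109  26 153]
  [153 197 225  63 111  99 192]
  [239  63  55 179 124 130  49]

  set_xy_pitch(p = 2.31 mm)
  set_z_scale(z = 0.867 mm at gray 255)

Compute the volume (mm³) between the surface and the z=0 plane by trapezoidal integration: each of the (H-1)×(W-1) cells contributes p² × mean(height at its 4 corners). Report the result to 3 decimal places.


height_mm = gray/255 × 0.867; cell vol = 2.31² × mean(4 corners)
unit = 2.31² × 0.867 / (4×255) = 0.00453569 mm³ per gray-sum
row 0: Σ corner-gray over 6 cells = 3132  → 14.2058
row 1: Σ corner-gray over 6 cells = 3498  → 15.8658
row 2: Σ corner-gray over 6 cells = 3734  → 16.9362
row 3: Σ corner-gray over 6 cells = 2629  → 11.9243
row 4: Σ corner-gray over 6 cells = 3028  → 13.7341
row 5: Σ corner-gray over 6 cells = 3645  → 16.5326
row 6: Σ corner-gray over 6 cells = 2952  → 13.3893
row 7: Σ corner-gray over 6 cells = 3325  → 15.0812
row 8: Σ corner-gray over 6 cells = 3503  → 15.8885
row 9: Σ corner-gray over 6 cells = 2933  → 13.3032
row 10: Σ corner-gray over 6 cells = 3127  → 14.1831
row 11: Σ corner-gray over 6 cells = 3213  → 14.5732
row 12: Σ corner-gray over 6 cells = 3125  → 14.1740
Σ rows: total corner-gray = 41844  → 189.7912 mm³

189.791


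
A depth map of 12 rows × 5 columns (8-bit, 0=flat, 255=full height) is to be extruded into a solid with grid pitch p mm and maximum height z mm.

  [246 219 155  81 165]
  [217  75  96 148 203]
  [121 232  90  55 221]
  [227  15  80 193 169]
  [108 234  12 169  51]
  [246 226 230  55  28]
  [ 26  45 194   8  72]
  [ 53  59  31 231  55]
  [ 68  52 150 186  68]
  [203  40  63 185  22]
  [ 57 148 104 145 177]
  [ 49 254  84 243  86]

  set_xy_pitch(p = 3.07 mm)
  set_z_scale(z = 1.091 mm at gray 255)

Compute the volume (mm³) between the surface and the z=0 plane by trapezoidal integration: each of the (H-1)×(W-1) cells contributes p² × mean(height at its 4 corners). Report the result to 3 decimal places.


217.809

height_mm = gray/255 × 1.091; cell vol = 3.07² × mean(4 corners)
unit = 3.07² × 1.091 / (4×255) = 0.0100809 mm³ per gray-sum
row 0: Σ corner-gray over 4 cells = 2379  → 23.9826
row 1: Σ corner-gray over 4 cells = 2154  → 21.7144
row 2: Σ corner-gray over 4 cells = 2068  → 20.8474
row 3: Σ corner-gray over 4 cells = 1961  → 19.7687
row 4: Σ corner-gray over 4 cells = 2285  → 23.0350
row 5: Σ corner-gray over 4 cells = 1888  → 19.0328
row 6: Σ corner-gray over 4 cells = 1342  → 13.5286
row 7: Σ corner-gray over 4 cells = 1662  → 16.7545
row 8: Σ corner-gray over 4 cells = 1713  → 17.2687
row 9: Σ corner-gray over 4 cells = 1829  → 18.4381
row 10: Σ corner-gray over 4 cells = 2325  → 23.4382
Σ rows: total corner-gray = 21606  → 217.8089 mm³


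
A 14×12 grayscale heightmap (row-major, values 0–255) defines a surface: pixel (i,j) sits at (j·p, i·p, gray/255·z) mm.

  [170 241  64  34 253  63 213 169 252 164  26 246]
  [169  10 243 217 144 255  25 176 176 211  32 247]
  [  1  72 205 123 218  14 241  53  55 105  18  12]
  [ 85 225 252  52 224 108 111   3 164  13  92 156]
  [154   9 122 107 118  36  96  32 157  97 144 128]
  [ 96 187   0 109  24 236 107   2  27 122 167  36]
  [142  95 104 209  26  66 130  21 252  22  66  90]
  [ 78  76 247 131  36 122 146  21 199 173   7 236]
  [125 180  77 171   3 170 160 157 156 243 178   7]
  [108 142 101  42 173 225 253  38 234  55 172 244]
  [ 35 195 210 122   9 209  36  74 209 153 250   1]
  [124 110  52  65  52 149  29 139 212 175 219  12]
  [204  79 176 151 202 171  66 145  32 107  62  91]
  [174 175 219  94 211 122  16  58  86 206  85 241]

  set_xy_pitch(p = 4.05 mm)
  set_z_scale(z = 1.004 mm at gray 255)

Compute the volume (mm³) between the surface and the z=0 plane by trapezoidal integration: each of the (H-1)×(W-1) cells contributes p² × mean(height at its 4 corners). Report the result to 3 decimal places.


height_mm = gray/255 × 1.004; cell vol = 4.05² × mean(4 corners)
unit = 4.05² × 1.004 / (4×255) = 0.0161452 mm³ per gray-sum
row 0: Σ corner-gray over 11 cells = 6768  → 109.2708
row 1: Σ corner-gray over 11 cells = 5615  → 90.6553
row 2: Σ corner-gray over 11 cells = 4950  → 79.9188
row 3: Σ corner-gray over 11 cells = 4847  → 78.2558
row 4: Σ corner-gray over 11 cells = 4212  → 68.0036
row 5: Σ corner-gray over 11 cells = 4308  → 69.5535
row 6: Σ corner-gray over 11 cells = 4844  → 78.2074
row 7: Σ corner-gray over 11 cells = 5752  → 92.8672
row 8: Σ corner-gray over 11 cells = 6344  → 102.4252
row 9: Σ corner-gray over 11 cells = 6192  → 99.9711
row 10: Σ corner-gray over 11 cells = 5510  → 88.9601
row 11: Σ corner-gray over 11 cells = 5217  → 84.2295
row 12: Σ corner-gray over 11 cells = 5636  → 90.9944
Σ rows: total corner-gray = 70195  → 1133.3127 mm³

1133.313


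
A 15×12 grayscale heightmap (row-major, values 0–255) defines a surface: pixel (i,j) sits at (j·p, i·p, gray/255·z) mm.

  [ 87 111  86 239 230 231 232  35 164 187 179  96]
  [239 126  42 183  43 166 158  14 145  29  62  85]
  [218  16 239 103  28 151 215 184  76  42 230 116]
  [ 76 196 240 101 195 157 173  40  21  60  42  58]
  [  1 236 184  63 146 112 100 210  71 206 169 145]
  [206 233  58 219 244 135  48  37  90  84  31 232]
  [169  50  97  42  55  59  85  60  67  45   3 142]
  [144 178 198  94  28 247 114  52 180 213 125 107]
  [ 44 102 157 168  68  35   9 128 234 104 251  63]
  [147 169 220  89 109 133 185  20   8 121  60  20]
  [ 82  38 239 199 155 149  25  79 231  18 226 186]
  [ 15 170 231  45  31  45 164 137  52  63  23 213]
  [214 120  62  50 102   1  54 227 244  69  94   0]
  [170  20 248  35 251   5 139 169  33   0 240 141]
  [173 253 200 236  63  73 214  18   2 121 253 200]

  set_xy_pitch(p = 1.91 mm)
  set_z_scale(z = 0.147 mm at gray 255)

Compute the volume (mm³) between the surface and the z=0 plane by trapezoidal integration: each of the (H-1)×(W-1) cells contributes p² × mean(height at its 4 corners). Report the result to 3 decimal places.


38.521

height_mm = gray/255 × 0.147; cell vol = 1.91² × mean(4 corners)
unit = 1.91² × 0.147 / (4×255) = 0.000525756 mm³ per gray-sum
row 0: Σ corner-gray over 11 cells = 5831  → 3.0657
row 1: Σ corner-gray over 11 cells = 5162  → 2.7140
row 2: Σ corner-gray over 11 cells = 5486  → 2.8843
row 3: Σ corner-gray over 11 cells = 5724  → 3.0094
row 4: Σ corner-gray over 11 cells = 5936  → 3.1209
row 5: Σ corner-gray over 11 cells = 4233  → 2.2255
row 6: Σ corner-gray over 11 cells = 4546  → 2.3901
row 7: Σ corner-gray over 11 cells = 5728  → 3.0115
row 8: Σ corner-gray over 11 cells = 5014  → 2.6361
row 9: Σ corner-gray over 11 cells = 5381  → 2.8291
row 10: Σ corner-gray over 11 cells = 5136  → 2.7003
row 11: Σ corner-gray over 11 cells = 4410  → 2.3186
row 12: Σ corner-gray over 11 cells = 4851  → 2.5504
row 13: Σ corner-gray over 11 cells = 5830  → 3.0652
Σ rows: total corner-gray = 73268  → 38.5211 mm³
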